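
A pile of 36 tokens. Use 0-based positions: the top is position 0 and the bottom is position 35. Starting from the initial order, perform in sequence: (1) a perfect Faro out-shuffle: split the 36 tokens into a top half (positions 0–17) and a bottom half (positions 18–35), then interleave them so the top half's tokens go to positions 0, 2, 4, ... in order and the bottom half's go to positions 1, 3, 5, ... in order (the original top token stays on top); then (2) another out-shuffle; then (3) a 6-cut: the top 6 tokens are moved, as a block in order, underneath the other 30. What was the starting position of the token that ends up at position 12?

Undo the operations in reverse order, starting from position 12:
  undo op 3 (cut 6): 12 ← 18
  undo op 2 (out-shuffle, from top half): 18 ← 9
  undo op 1 (out-shuffle, from bottom half): 9 ← 22
So the token at position 12 came from original position 22.

22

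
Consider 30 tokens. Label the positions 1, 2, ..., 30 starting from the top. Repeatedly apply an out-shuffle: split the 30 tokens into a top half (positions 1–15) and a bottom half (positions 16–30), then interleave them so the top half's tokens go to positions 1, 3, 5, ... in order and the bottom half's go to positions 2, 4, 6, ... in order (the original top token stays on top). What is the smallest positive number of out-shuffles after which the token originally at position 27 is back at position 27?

28

Follow position 27 under repeated out-shuffles:
27 → 24 → 18 → 6 → 11 → 21 → 12 → 23 → ... → 27 (length 28)
It first returns after 28 out-shuffles.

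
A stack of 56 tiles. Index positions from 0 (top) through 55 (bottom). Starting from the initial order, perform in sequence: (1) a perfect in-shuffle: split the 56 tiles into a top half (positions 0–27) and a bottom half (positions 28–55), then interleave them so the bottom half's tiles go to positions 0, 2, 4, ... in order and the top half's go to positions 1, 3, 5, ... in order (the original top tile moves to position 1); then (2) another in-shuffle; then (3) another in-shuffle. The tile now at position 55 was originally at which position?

Undo the operations in reverse order, starting from position 55:
  undo op 3 (in-shuffle, from top half): 55 ← 27
  undo op 2 (in-shuffle, from top half): 27 ← 13
  undo op 1 (in-shuffle, from top half): 13 ← 6
So the tile at position 55 came from original position 6.

6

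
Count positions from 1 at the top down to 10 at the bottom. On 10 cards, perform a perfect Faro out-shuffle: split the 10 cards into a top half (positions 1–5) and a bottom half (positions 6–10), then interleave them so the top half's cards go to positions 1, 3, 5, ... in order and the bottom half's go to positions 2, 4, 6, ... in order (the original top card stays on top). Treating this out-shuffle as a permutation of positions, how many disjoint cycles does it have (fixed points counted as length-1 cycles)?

4

Trace each unvisited position around until it returns:
(1) (2 3 5 9 8 6) (4 7) (10)
4 cycles in total.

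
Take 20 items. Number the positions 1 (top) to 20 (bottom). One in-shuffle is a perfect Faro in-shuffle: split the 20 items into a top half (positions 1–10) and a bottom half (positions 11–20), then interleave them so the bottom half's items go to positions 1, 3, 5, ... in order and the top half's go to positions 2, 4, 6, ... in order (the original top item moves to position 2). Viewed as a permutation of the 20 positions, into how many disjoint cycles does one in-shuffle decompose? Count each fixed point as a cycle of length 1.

5

Trace each unvisited position around until it returns:
(1 2 4 8 16 11) (3 6 12) (5 10 20 19 17 13) (7 14) (9 18 15)
5 cycles in total.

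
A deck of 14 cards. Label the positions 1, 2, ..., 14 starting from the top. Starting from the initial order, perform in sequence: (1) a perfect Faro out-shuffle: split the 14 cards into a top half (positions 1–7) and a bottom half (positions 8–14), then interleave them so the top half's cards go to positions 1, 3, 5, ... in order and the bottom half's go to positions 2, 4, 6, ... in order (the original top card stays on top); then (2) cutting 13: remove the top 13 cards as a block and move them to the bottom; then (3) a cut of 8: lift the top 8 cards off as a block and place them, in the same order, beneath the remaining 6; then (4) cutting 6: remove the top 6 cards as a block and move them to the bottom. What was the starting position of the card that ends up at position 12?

6

Undo the operations in reverse order, starting from position 12:
  undo op 4 (cut 6): 12 ← 4
  undo op 3 (cut 8): 4 ← 12
  undo op 2 (cut 13): 12 ← 11
  undo op 1 (out-shuffle, from top half): 11 ← 6
So the card at position 12 came from original position 6.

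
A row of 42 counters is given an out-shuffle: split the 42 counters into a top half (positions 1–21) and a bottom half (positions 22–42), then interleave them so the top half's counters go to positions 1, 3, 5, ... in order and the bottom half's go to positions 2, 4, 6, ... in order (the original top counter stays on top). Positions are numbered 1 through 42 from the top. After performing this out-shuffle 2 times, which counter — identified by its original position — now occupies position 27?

Work backwards from position 27, undoing one out-shuffle at a time:
27 ← 14 ← 28
So the counter now at position 27 started at position 28.

28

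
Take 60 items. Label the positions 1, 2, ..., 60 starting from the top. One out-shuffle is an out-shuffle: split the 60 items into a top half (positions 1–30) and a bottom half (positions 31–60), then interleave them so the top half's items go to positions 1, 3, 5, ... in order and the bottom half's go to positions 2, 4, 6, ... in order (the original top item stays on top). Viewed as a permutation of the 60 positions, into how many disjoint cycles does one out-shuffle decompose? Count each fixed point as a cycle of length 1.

3

Trace each unvisited position around until it returns:
(1) (2 3 5 9 17 33 ... len 58) (60)
3 cycles in total.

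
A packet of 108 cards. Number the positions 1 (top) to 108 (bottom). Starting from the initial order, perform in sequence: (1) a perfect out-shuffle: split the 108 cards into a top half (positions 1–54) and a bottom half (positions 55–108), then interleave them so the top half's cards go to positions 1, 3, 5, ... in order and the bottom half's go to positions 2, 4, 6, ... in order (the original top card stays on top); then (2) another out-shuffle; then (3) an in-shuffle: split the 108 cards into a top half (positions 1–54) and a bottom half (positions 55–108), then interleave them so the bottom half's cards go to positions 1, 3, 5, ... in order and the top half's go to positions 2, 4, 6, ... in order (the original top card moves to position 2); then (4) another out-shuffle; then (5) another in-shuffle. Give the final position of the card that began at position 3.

Track the card from position 3 forward through each operation:
  after op 1 (out-shuffle): 3 → 5
  after op 2 (out-shuffle): 5 → 9
  after op 3 (in-shuffle): 9 → 18
  after op 4 (out-shuffle): 18 → 35
  after op 5 (in-shuffle): 35 → 70

70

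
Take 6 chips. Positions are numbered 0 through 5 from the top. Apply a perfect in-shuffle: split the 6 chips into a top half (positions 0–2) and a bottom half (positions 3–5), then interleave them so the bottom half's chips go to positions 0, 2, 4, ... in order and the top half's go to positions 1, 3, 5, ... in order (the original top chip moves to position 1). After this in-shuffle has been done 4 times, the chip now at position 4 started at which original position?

5

Work backwards from position 4, undoing one in-shuffle at a time:
4 ← 5 ← 2 ← 4 ← 5
So the chip now at position 4 started at position 5.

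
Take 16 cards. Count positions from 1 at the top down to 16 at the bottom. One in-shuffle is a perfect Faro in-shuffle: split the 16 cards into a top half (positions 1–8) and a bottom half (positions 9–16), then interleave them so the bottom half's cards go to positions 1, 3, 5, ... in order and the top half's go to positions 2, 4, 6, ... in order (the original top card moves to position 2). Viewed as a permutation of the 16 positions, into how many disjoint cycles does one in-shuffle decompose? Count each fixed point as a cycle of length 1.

2

Trace each unvisited position around until it returns:
(1 2 4 8 16 15 13 9) (3 6 12 7 14 11 5 10)
2 cycles in total.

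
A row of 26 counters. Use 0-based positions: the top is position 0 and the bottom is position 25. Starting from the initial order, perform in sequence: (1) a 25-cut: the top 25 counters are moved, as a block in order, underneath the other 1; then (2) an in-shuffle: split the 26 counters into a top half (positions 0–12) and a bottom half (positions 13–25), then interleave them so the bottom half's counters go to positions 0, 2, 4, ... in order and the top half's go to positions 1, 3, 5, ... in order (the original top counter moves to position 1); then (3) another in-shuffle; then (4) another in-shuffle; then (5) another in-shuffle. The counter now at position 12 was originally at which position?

14

Undo the operations in reverse order, starting from position 12:
  undo op 5 (in-shuffle, from bottom half): 12 ← 19
  undo op 4 (in-shuffle, from top half): 19 ← 9
  undo op 3 (in-shuffle, from top half): 9 ← 4
  undo op 2 (in-shuffle, from bottom half): 4 ← 15
  undo op 1 (cut 25): 15 ← 14
So the counter at position 12 came from original position 14.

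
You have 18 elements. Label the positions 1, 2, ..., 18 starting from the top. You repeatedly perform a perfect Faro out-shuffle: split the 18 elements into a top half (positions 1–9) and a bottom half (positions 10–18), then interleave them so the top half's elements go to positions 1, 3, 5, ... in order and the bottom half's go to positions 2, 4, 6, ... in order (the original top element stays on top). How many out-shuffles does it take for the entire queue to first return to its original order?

8

The out-shuffle permutes the 18 positions with cycle lengths [1, 1, 8, 8].
Every element is home exactly when every cycle has completed a whole number of laps, i.e. after lcm(1, 8) = 8 out-shuffles.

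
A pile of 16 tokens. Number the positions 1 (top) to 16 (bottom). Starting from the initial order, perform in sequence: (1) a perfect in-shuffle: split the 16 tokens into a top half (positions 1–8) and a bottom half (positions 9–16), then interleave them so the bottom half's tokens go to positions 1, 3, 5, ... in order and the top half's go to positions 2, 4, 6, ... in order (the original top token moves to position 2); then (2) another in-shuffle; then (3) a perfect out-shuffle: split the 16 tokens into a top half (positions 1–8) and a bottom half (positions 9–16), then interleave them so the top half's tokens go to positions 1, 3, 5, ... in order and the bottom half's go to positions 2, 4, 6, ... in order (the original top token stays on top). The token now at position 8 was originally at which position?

Undo the operations in reverse order, starting from position 8:
  undo op 3 (out-shuffle, from bottom half): 8 ← 12
  undo op 2 (in-shuffle, from top half): 12 ← 6
  undo op 1 (in-shuffle, from top half): 6 ← 3
So the token at position 8 came from original position 3.

3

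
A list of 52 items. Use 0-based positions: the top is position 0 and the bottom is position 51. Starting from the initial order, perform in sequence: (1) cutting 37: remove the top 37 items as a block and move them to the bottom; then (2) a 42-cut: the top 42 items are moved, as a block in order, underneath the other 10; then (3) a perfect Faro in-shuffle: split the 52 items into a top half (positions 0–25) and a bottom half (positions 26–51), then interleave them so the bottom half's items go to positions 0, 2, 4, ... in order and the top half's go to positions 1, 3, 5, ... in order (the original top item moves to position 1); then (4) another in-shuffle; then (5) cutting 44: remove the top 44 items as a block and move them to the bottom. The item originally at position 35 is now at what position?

43

Track the item from position 35 forward through each operation:
  after op 1 (cut 37): 35 → 50
  after op 2 (cut 42): 50 → 8
  after op 3 (in-shuffle): 8 → 17
  after op 4 (in-shuffle): 17 → 35
  after op 5 (cut 44): 35 → 43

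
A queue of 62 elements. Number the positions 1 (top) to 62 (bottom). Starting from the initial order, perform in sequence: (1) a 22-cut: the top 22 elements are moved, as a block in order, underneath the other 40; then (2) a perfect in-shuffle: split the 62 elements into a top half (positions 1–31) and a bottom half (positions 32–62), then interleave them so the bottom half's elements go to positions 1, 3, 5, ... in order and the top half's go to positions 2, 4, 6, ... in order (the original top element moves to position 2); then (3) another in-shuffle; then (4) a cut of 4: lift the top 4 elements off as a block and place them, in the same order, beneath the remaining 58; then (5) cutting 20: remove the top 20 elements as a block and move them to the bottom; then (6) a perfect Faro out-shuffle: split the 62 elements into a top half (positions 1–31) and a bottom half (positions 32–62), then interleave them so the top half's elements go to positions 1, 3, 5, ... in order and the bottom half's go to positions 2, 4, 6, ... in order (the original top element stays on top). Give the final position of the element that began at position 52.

4

Track the element from position 52 forward through each operation:
  after op 1 (cut 22): 52 → 30
  after op 2 (in-shuffle): 30 → 60
  after op 3 (in-shuffle): 60 → 57
  after op 4 (cut 4): 57 → 53
  after op 5 (cut 20): 53 → 33
  after op 6 (out-shuffle): 33 → 4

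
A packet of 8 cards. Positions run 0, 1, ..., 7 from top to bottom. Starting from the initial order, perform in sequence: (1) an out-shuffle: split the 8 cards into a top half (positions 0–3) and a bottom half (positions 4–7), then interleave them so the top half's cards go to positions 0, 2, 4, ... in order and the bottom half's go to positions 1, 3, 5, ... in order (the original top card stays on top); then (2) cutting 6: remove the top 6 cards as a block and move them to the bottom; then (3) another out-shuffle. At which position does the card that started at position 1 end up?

1

Track the card from position 1 forward through each operation:
  after op 1 (out-shuffle): 1 → 2
  after op 2 (cut 6): 2 → 4
  after op 3 (out-shuffle): 4 → 1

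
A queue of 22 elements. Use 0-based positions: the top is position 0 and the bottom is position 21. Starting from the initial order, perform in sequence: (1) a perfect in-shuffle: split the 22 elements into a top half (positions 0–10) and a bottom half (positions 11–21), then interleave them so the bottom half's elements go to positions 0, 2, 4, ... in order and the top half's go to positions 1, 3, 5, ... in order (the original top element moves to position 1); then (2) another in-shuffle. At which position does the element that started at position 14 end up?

13

Track the element from position 14 forward through each operation:
  after op 1 (in-shuffle): 14 → 6
  after op 2 (in-shuffle): 6 → 13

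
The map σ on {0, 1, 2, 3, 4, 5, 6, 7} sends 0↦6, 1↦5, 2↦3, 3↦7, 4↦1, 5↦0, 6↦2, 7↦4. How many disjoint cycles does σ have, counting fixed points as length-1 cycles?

Cycle decomposition: (0 6 2 3 7 4 1 5).
1 cycle.

1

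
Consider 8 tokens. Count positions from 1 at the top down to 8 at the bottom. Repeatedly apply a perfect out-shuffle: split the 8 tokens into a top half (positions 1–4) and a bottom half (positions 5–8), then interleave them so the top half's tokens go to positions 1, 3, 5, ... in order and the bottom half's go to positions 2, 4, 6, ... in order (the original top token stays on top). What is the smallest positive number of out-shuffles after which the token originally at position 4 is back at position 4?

3

Follow position 4 under repeated out-shuffles:
4 → 7 → 6 → 4
It first returns after 3 out-shuffles.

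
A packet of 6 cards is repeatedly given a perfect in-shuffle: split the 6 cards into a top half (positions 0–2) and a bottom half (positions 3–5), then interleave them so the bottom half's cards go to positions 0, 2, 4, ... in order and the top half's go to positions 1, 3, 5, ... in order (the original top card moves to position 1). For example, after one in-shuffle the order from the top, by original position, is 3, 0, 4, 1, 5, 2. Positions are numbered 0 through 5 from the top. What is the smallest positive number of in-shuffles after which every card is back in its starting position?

The in-shuffle permutes the 6 positions with cycle lengths [3, 3].
Every card is home exactly when every cycle has completed a whole number of laps, i.e. after lcm(3) = 3 in-shuffles.

3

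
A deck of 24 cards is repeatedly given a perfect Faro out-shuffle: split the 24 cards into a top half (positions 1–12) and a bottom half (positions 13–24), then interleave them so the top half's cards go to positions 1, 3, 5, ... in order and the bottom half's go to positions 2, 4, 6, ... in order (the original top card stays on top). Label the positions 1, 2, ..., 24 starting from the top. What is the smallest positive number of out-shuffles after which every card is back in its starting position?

The out-shuffle permutes the 24 positions with cycle lengths [1, 1, 11, 11].
Every card is home exactly when every cycle has completed a whole number of laps, i.e. after lcm(1, 11) = 11 out-shuffles.

11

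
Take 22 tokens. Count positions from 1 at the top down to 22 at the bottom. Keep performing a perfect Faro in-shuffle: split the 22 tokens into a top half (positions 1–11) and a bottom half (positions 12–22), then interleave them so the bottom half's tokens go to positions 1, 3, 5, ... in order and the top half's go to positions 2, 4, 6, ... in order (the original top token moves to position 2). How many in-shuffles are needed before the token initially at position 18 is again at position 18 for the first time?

Follow position 18 under repeated in-shuffles:
18 → 13 → 3 → 6 → 12 → 1 → 2 → 4 → 8 → 16 → 9 → 18
It first returns after 11 in-shuffles.

11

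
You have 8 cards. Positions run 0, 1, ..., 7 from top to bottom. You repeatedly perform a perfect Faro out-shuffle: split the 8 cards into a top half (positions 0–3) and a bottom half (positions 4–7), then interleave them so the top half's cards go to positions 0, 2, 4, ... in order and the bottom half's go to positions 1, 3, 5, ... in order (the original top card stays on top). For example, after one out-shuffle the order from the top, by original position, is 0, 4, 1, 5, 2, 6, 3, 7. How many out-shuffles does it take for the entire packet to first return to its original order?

3

The out-shuffle permutes the 8 positions with cycle lengths [1, 1, 3, 3].
Every card is home exactly when every cycle has completed a whole number of laps, i.e. after lcm(1, 3) = 3 out-shuffles.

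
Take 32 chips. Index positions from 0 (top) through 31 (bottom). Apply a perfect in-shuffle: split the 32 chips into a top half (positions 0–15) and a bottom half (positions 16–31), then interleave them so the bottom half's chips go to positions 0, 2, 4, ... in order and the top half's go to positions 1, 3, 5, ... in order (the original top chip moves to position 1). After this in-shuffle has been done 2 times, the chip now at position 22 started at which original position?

13

Work backwards from position 22, undoing one in-shuffle at a time:
22 ← 27 ← 13
So the chip now at position 22 started at position 13.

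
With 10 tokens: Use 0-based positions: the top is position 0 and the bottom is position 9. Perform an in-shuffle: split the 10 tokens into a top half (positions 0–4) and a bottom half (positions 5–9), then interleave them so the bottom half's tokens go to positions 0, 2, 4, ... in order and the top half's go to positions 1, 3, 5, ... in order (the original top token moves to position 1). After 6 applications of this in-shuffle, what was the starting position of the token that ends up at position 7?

6

Work backwards from position 7, undoing one in-shuffle at a time:
7 ← 3 ← 1 ← 0 ← 5 ← 2 ← 6
So the token now at position 7 started at position 6.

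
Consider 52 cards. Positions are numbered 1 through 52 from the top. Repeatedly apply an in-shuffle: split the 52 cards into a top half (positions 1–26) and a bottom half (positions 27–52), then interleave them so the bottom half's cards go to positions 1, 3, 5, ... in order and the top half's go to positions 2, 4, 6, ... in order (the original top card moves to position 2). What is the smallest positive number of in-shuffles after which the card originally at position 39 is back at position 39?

Follow position 39 under repeated in-shuffles:
39 → 25 → 50 → 47 → 41 → 29 → 5 → 10 → ... → 39 (length 52)
It first returns after 52 in-shuffles.

52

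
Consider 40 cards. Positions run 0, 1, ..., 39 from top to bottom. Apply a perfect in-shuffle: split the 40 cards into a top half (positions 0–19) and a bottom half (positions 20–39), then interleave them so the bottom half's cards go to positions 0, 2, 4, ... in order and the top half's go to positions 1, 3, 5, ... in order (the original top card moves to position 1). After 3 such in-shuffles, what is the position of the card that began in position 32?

Track the card's position through each in-shuffle:
32 → 24 → 8 → 17

17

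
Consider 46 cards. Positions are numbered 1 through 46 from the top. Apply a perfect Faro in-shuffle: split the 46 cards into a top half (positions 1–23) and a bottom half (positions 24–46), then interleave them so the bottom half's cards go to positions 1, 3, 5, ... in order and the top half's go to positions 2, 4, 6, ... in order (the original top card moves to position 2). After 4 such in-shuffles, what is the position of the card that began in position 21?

Track the card's position through each in-shuffle:
21 → 42 → 37 → 27 → 7

7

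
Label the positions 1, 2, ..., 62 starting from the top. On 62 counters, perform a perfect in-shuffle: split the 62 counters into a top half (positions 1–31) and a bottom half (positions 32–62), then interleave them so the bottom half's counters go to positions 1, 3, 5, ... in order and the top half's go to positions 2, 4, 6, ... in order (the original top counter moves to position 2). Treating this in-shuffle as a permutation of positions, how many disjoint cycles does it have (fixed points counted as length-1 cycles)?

12

Trace each unvisited position around until it returns:
(1 2 4 8 16 32) (3 6 12 24 48 33) (5 10 20 40 17 34) (7 14 28 56 49 35) (9 18 36) (11 22 44 25 50 37) (13 26 52 41 19 38) (15 30 60 57 51 39) ... plus 4 more
12 cycles in total.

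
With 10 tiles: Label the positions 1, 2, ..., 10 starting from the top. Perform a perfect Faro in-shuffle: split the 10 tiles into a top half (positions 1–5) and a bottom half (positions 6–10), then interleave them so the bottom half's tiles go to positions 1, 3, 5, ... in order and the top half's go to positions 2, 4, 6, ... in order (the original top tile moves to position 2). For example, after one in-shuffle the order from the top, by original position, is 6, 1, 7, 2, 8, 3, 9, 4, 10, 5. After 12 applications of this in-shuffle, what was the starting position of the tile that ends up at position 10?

Work backwards from position 10, undoing one in-shuffle at a time:
10 ← 5 ← 8 ← 4 ← 2 ← 1 ← 6 ← 3 ← 7 ← 9 ← 10 ← 5 ← 8
So the tile now at position 10 started at position 8.

8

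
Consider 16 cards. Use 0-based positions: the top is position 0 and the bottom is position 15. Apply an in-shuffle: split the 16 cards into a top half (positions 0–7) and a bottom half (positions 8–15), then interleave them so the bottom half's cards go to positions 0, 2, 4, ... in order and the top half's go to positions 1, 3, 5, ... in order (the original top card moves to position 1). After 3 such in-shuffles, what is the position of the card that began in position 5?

Track the card's position through each in-shuffle:
5 → 11 → 6 → 13

13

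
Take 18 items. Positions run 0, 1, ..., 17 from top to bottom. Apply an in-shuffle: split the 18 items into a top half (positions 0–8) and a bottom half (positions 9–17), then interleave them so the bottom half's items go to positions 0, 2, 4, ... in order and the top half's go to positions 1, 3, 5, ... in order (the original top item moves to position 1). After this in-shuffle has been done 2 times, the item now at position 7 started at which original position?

1

Work backwards from position 7, undoing one in-shuffle at a time:
7 ← 3 ← 1
So the item now at position 7 started at position 1.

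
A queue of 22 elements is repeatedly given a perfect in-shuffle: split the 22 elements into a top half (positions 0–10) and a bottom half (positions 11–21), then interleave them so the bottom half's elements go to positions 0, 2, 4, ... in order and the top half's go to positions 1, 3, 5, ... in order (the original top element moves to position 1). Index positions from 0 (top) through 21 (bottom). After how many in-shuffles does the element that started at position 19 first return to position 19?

Follow position 19 under repeated in-shuffles:
19 → 16 → 10 → 21 → 20 → 18 → 14 → 6 → 13 → 4 → 9 → 19
It first returns after 11 in-shuffles.

11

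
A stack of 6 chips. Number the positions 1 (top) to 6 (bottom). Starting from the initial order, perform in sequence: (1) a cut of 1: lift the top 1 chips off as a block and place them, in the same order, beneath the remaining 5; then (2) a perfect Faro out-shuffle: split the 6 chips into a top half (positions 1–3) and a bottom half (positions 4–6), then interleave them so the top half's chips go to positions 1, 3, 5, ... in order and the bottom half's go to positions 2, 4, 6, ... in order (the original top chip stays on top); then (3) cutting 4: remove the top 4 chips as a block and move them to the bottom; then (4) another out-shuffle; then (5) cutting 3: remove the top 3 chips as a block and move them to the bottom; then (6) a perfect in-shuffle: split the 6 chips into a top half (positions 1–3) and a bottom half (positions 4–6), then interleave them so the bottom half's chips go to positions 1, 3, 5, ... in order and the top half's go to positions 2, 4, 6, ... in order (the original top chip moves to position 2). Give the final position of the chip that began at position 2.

Track the chip from position 2 forward through each operation:
  after op 1 (cut 1): 2 → 1
  after op 2 (out-shuffle): 1 → 1
  after op 3 (cut 4): 1 → 3
  after op 4 (out-shuffle): 3 → 5
  after op 5 (cut 3): 5 → 2
  after op 6 (in-shuffle): 2 → 4

4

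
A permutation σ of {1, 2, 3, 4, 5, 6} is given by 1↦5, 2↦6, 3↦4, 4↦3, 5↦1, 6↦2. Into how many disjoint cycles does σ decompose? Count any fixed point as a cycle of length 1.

3

Cycle decomposition: (1 5) (2 6) (3 4).
3 cycles.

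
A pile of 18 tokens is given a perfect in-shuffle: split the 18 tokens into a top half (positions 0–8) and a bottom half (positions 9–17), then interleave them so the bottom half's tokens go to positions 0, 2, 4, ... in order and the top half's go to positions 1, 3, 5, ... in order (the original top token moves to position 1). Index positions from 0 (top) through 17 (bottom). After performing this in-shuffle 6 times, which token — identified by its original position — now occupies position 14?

Work backwards from position 14, undoing one in-shuffle at a time:
14 ← 16 ← 17 ← 8 ← 13 ← 6 ← 12
So the token now at position 14 started at position 12.

12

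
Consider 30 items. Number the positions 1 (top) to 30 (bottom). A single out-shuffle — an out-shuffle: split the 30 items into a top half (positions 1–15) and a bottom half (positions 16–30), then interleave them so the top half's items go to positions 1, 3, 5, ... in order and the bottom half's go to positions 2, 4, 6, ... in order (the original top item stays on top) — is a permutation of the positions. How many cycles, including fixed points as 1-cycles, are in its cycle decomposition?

3

Trace each unvisited position around until it returns:
(1) (2 3 5 9 17 4 ... len 28) (30)
3 cycles in total.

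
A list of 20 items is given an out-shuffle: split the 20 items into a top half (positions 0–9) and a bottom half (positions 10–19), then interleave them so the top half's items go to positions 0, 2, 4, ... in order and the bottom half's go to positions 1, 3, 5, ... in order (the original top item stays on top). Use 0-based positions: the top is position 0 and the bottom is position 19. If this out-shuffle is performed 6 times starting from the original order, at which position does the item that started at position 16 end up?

17

Track the item's position through each out-shuffle:
16 → 13 → 7 → 14 → 9 → 18 → 17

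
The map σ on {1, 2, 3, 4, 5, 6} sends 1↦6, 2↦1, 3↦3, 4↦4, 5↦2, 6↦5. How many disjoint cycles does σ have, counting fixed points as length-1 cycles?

3

Cycle decomposition: (1 6 5 2) (3) (4).
3 cycles.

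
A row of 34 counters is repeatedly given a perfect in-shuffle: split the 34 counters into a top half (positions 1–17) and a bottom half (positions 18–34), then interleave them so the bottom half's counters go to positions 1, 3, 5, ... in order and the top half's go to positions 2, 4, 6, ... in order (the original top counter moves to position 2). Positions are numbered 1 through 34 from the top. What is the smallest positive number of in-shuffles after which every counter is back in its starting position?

The in-shuffle permutes the 34 positions with cycle lengths [3, 3, 4, 12, 12].
Every counter is home exactly when every cycle has completed a whole number of laps, i.e. after lcm(3, 4, 12) = 12 in-shuffles.

12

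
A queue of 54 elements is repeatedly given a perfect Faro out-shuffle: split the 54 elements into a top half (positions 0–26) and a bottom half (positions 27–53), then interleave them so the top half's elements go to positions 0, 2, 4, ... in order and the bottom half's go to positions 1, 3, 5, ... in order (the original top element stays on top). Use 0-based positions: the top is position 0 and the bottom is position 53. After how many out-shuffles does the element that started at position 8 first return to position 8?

Follow position 8 under repeated out-shuffles:
8 → 16 → 32 → 11 → 22 → 44 → 35 → 17 → ... → 8 (length 52)
It first returns after 52 out-shuffles.

52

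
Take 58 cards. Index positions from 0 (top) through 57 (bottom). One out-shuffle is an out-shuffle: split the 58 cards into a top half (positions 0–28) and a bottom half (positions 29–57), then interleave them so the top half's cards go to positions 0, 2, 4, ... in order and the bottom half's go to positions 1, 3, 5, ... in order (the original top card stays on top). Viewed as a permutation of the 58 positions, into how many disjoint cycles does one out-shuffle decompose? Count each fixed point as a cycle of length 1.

6

Trace each unvisited position around until it returns:
(0) (1 2 4 8 16 32 ... len 18) (3 6 12 24 48 39 ... len 18) (5 10 20 40 23 46 ... len 18) (19 38) (57)
6 cycles in total.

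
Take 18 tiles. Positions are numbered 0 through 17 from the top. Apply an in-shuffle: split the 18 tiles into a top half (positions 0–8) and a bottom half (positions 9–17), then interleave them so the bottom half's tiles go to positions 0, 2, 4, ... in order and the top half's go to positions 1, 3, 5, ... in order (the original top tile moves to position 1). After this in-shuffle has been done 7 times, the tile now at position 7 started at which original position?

Work backwards from position 7, undoing one in-shuffle at a time:
7 ← 3 ← 1 ← 0 ← 9 ← 4 ← 11 ← 5
So the tile now at position 7 started at position 5.

5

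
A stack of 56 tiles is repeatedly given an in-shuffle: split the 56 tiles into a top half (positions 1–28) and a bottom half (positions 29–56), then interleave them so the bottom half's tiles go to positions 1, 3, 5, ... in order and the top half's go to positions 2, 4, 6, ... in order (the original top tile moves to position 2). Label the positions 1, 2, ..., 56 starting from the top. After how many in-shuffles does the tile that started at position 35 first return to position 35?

18

Follow position 35 under repeated in-shuffles:
35 → 13 → 26 → 52 → 47 → 37 → 17 → 34 → 11 → 22 → 44 → 31 → 5 → 10 → 20 → 40 → 23 → 46 → 35
It first returns after 18 in-shuffles.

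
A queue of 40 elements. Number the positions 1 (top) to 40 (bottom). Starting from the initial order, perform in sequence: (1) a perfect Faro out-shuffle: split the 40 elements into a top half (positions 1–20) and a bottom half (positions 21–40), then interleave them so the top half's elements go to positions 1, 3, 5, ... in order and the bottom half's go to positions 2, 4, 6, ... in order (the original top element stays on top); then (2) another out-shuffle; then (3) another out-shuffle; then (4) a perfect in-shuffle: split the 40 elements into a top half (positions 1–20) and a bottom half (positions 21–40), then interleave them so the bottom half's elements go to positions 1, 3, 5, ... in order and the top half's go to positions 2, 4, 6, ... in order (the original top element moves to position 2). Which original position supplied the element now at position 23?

39

Undo the operations in reverse order, starting from position 23:
  undo op 4 (in-shuffle, from bottom half): 23 ← 32
  undo op 3 (out-shuffle, from bottom half): 32 ← 36
  undo op 2 (out-shuffle, from bottom half): 36 ← 38
  undo op 1 (out-shuffle, from bottom half): 38 ← 39
So the element at position 23 came from original position 39.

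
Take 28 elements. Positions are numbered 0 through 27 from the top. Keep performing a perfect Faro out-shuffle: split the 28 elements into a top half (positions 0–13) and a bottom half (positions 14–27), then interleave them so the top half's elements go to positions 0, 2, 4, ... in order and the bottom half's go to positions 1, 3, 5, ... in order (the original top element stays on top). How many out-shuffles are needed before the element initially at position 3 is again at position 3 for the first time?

Follow position 3 under repeated out-shuffles:
3 → 6 → 12 → 24 → 21 → 15 → 3
It first returns after 6 out-shuffles.

6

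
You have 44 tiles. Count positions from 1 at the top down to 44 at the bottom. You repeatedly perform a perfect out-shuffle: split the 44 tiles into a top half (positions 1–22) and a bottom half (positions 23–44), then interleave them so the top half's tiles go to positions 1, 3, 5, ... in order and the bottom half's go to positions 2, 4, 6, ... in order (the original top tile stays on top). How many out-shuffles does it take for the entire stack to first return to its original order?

14

The out-shuffle permutes the 44 positions with cycle lengths [1, 1, 14, 14, 14].
Every tile is home exactly when every cycle has completed a whole number of laps, i.e. after lcm(1, 14) = 14 out-shuffles.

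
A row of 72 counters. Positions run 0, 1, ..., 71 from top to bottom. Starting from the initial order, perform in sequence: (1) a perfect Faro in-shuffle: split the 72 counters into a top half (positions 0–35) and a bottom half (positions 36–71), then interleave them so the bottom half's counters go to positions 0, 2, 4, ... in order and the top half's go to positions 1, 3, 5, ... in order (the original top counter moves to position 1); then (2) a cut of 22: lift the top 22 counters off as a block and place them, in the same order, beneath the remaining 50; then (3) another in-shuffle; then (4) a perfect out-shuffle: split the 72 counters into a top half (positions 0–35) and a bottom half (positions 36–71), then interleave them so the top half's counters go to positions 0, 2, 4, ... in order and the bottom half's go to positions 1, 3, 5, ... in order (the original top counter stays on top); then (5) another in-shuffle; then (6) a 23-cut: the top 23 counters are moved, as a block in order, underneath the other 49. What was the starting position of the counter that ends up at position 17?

Undo the operations in reverse order, starting from position 17:
  undo op 6 (cut 23): 17 ← 40
  undo op 5 (in-shuffle, from bottom half): 40 ← 56
  undo op 4 (out-shuffle, from top half): 56 ← 28
  undo op 3 (in-shuffle, from bottom half): 28 ← 50
  undo op 2 (cut 22): 50 ← 0
  undo op 1 (in-shuffle, from bottom half): 0 ← 36
So the counter at position 17 came from original position 36.

36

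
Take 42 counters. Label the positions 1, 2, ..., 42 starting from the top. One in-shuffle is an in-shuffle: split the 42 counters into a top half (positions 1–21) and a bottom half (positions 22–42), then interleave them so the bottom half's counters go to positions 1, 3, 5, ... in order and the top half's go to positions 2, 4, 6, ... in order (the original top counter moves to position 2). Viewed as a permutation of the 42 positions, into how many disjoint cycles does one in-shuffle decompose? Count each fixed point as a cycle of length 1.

Trace each unvisited position around until it returns:
(1 2 4 8 16 32 ... len 14) (3 6 12 24 5 10 ... len 14) (7 14 28 13 26 9 ... len 14)
3 cycles in total.

3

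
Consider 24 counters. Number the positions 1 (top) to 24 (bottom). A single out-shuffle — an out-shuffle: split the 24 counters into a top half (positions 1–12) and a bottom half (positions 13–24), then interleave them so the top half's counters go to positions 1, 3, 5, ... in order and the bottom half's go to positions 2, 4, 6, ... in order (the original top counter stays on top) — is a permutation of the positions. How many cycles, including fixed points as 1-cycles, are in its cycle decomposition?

4

Trace each unvisited position around until it returns:
(1) (2 3 5 9 17 10 ... len 11) (6 11 21 18 12 23 ... len 11) (24)
4 cycles in total.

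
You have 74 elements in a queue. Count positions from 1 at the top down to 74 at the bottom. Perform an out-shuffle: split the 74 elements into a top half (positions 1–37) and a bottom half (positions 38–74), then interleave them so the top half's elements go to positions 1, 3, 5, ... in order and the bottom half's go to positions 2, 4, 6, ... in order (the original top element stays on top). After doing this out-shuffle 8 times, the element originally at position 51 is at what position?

Track the element's position through each out-shuffle:
51 → 28 → 55 → 36 → 71 → 68 → 62 → 50 → 26

26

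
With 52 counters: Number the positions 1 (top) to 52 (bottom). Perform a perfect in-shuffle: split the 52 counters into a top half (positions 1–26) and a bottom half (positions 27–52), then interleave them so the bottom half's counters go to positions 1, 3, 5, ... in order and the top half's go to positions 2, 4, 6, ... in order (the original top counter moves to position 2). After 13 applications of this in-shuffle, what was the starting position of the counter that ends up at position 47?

21

Work backwards from position 47, undoing one in-shuffle at a time:
47 ← 50 ← 25 ← 39 ← 46 ← ... ← 21 (13 steps).
So the counter now at position 47 started at position 21.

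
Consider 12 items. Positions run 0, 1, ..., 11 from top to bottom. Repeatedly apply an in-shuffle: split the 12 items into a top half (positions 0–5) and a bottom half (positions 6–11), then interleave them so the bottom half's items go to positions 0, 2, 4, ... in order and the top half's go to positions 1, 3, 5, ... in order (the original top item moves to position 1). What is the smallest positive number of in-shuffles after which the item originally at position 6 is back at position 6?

12

Follow position 6 under repeated in-shuffles:
6 → 0 → 1 → 3 → 7 → 2 → 5 → 11 → 10 → 8 → 4 → 9 → 6
It first returns after 12 in-shuffles.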